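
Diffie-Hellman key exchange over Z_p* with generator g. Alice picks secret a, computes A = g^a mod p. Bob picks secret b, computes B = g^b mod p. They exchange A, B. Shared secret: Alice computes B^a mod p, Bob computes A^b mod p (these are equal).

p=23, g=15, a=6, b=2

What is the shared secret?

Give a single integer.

A = 15^6 mod 23  (bits of 6 = 110)
  bit 0 = 1: r = r^2 * 15 mod 23 = 1^2 * 15 = 1*15 = 15
  bit 1 = 1: r = r^2 * 15 mod 23 = 15^2 * 15 = 18*15 = 17
  bit 2 = 0: r = r^2 mod 23 = 17^2 = 13
  -> A = 13
B = 15^2 mod 23  (bits of 2 = 10)
  bit 0 = 1: r = r^2 * 15 mod 23 = 1^2 * 15 = 1*15 = 15
  bit 1 = 0: r = r^2 mod 23 = 15^2 = 18
  -> B = 18
s = B^a = 18^6 mod 23  (bits of 6 = 110)
  bit 0 = 1: r = r^2 * 18 mod 23 = 1^2 * 18 = 1*18 = 18
  bit 1 = 1: r = r^2 * 18 mod 23 = 18^2 * 18 = 2*18 = 13
  bit 2 = 0: r = r^2 mod 23 = 13^2 = 8
  -> s = B^a = 8

Answer: 8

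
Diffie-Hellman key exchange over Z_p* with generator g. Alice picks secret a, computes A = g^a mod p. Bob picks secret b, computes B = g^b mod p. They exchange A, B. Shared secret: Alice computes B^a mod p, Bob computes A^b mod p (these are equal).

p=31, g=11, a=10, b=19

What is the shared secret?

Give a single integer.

A = 11^10 mod 31  (bits of 10 = 1010)
  bit 0 = 1: r = r^2 * 11 mod 31 = 1^2 * 11 = 1*11 = 11
  bit 1 = 0: r = r^2 mod 31 = 11^2 = 28
  bit 2 = 1: r = r^2 * 11 mod 31 = 28^2 * 11 = 9*11 = 6
  bit 3 = 0: r = r^2 mod 31 = 6^2 = 5
  -> A = 5
B = 11^19 mod 31  (bits of 19 = 10011)
  bit 0 = 1: r = r^2 * 11 mod 31 = 1^2 * 11 = 1*11 = 11
  bit 1 = 0: r = r^2 mod 31 = 11^2 = 28
  bit 2 = 0: r = r^2 mod 31 = 28^2 = 9
  bit 3 = 1: r = r^2 * 11 mod 31 = 9^2 * 11 = 19*11 = 23
  bit 4 = 1: r = r^2 * 11 mod 31 = 23^2 * 11 = 2*11 = 22
  -> B = 22
s = B^a = 22^10 mod 31  (bits of 10 = 1010)
  bit 0 = 1: r = r^2 * 22 mod 31 = 1^2 * 22 = 1*22 = 22
  bit 1 = 0: r = r^2 mod 31 = 22^2 = 19
  bit 2 = 1: r = r^2 * 22 mod 31 = 19^2 * 22 = 20*22 = 6
  bit 3 = 0: r = r^2 mod 31 = 6^2 = 5
  -> s = B^a = 5

Answer: 5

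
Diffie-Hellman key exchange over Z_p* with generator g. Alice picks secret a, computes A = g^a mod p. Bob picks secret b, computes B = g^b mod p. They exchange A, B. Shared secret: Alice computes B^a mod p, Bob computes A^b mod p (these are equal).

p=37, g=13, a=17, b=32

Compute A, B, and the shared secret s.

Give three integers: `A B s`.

Answer: 17 12 34

Derivation:
A = 13^17 mod 37  (bits of 17 = 10001)
  bit 0 = 1: r = r^2 * 13 mod 37 = 1^2 * 13 = 1*13 = 13
  bit 1 = 0: r = r^2 mod 37 = 13^2 = 21
  bit 2 = 0: r = r^2 mod 37 = 21^2 = 34
  bit 3 = 0: r = r^2 mod 37 = 34^2 = 9
  bit 4 = 1: r = r^2 * 13 mod 37 = 9^2 * 13 = 7*13 = 17
  -> A = 17
B = 13^32 mod 37  (bits of 32 = 100000)
  bit 0 = 1: r = r^2 * 13 mod 37 = 1^2 * 13 = 1*13 = 13
  bit 1 = 0: r = r^2 mod 37 = 13^2 = 21
  bit 2 = 0: r = r^2 mod 37 = 21^2 = 34
  bit 3 = 0: r = r^2 mod 37 = 34^2 = 9
  bit 4 = 0: r = r^2 mod 37 = 9^2 = 7
  bit 5 = 0: r = r^2 mod 37 = 7^2 = 12
  -> B = 12
s = B^a = 12^17 mod 37  (bits of 17 = 10001)
  bit 0 = 1: r = r^2 * 12 mod 37 = 1^2 * 12 = 1*12 = 12
  bit 1 = 0: r = r^2 mod 37 = 12^2 = 33
  bit 2 = 0: r = r^2 mod 37 = 33^2 = 16
  bit 3 = 0: r = r^2 mod 37 = 16^2 = 34
  bit 4 = 1: r = r^2 * 12 mod 37 = 34^2 * 12 = 9*12 = 34
  -> s = B^a = 34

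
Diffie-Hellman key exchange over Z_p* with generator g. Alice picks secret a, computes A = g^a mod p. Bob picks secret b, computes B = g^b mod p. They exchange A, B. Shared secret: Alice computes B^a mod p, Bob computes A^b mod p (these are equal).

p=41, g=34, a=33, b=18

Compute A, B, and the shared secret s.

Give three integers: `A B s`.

A = 34^33 mod 41  (bits of 33 = 100001)
  bit 0 = 1: r = r^2 * 34 mod 41 = 1^2 * 34 = 1*34 = 34
  bit 1 = 0: r = r^2 mod 41 = 34^2 = 8
  bit 2 = 0: r = r^2 mod 41 = 8^2 = 23
  bit 3 = 0: r = r^2 mod 41 = 23^2 = 37
  bit 4 = 0: r = r^2 mod 41 = 37^2 = 16
  bit 5 = 1: r = r^2 * 34 mod 41 = 16^2 * 34 = 10*34 = 12
  -> A = 12
B = 34^18 mod 41  (bits of 18 = 10010)
  bit 0 = 1: r = r^2 * 34 mod 41 = 1^2 * 34 = 1*34 = 34
  bit 1 = 0: r = r^2 mod 41 = 34^2 = 8
  bit 2 = 0: r = r^2 mod 41 = 8^2 = 23
  bit 3 = 1: r = r^2 * 34 mod 41 = 23^2 * 34 = 37*34 = 28
  bit 4 = 0: r = r^2 mod 41 = 28^2 = 5
  -> B = 5
s = B^a = 5^33 mod 41  (bits of 33 = 100001)
  bit 0 = 1: r = r^2 * 5 mod 41 = 1^2 * 5 = 1*5 = 5
  bit 1 = 0: r = r^2 mod 41 = 5^2 = 25
  bit 2 = 0: r = r^2 mod 41 = 25^2 = 10
  bit 3 = 0: r = r^2 mod 41 = 10^2 = 18
  bit 4 = 0: r = r^2 mod 41 = 18^2 = 37
  bit 5 = 1: r = r^2 * 5 mod 41 = 37^2 * 5 = 16*5 = 39
  -> s = B^a = 39

Answer: 12 5 39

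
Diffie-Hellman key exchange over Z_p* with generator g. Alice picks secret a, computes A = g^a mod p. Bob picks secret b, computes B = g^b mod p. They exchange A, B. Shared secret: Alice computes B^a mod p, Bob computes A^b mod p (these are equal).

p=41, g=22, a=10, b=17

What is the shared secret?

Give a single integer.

Answer: 32

Derivation:
A = 22^10 mod 41  (bits of 10 = 1010)
  bit 0 = 1: r = r^2 * 22 mod 41 = 1^2 * 22 = 1*22 = 22
  bit 1 = 0: r = r^2 mod 41 = 22^2 = 33
  bit 2 = 1: r = r^2 * 22 mod 41 = 33^2 * 22 = 23*22 = 14
  bit 3 = 0: r = r^2 mod 41 = 14^2 = 32
  -> A = 32
B = 22^17 mod 41  (bits of 17 = 10001)
  bit 0 = 1: r = r^2 * 22 mod 41 = 1^2 * 22 = 1*22 = 22
  bit 1 = 0: r = r^2 mod 41 = 22^2 = 33
  bit 2 = 0: r = r^2 mod 41 = 33^2 = 23
  bit 3 = 0: r = r^2 mod 41 = 23^2 = 37
  bit 4 = 1: r = r^2 * 22 mod 41 = 37^2 * 22 = 16*22 = 24
  -> B = 24
s = B^a = 24^10 mod 41  (bits of 10 = 1010)
  bit 0 = 1: r = r^2 * 24 mod 41 = 1^2 * 24 = 1*24 = 24
  bit 1 = 0: r = r^2 mod 41 = 24^2 = 2
  bit 2 = 1: r = r^2 * 24 mod 41 = 2^2 * 24 = 4*24 = 14
  bit 3 = 0: r = r^2 mod 41 = 14^2 = 32
  -> s = B^a = 32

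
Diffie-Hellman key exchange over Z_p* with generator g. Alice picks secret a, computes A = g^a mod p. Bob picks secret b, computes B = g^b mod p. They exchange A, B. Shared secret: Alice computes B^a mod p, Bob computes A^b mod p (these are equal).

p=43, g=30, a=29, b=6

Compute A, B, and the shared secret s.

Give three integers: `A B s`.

Answer: 5 16 16

Derivation:
A = 30^29 mod 43  (bits of 29 = 11101)
  bit 0 = 1: r = r^2 * 30 mod 43 = 1^2 * 30 = 1*30 = 30
  bit 1 = 1: r = r^2 * 30 mod 43 = 30^2 * 30 = 40*30 = 39
  bit 2 = 1: r = r^2 * 30 mod 43 = 39^2 * 30 = 16*30 = 7
  bit 3 = 0: r = r^2 mod 43 = 7^2 = 6
  bit 4 = 1: r = r^2 * 30 mod 43 = 6^2 * 30 = 36*30 = 5
  -> A = 5
B = 30^6 mod 43  (bits of 6 = 110)
  bit 0 = 1: r = r^2 * 30 mod 43 = 1^2 * 30 = 1*30 = 30
  bit 1 = 1: r = r^2 * 30 mod 43 = 30^2 * 30 = 40*30 = 39
  bit 2 = 0: r = r^2 mod 43 = 39^2 = 16
  -> B = 16
s = B^a = 16^29 mod 43  (bits of 29 = 11101)
  bit 0 = 1: r = r^2 * 16 mod 43 = 1^2 * 16 = 1*16 = 16
  bit 1 = 1: r = r^2 * 16 mod 43 = 16^2 * 16 = 41*16 = 11
  bit 2 = 1: r = r^2 * 16 mod 43 = 11^2 * 16 = 35*16 = 1
  bit 3 = 0: r = r^2 mod 43 = 1^2 = 1
  bit 4 = 1: r = r^2 * 16 mod 43 = 1^2 * 16 = 1*16 = 16
  -> s = B^a = 16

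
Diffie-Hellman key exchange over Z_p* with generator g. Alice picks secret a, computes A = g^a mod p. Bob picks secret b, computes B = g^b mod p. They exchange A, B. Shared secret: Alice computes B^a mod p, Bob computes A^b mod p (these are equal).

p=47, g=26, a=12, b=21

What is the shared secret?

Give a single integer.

A = 26^12 mod 47  (bits of 12 = 1100)
  bit 0 = 1: r = r^2 * 26 mod 47 = 1^2 * 26 = 1*26 = 26
  bit 1 = 1: r = r^2 * 26 mod 47 = 26^2 * 26 = 18*26 = 45
  bit 2 = 0: r = r^2 mod 47 = 45^2 = 4
  bit 3 = 0: r = r^2 mod 47 = 4^2 = 16
  -> A = 16
B = 26^21 mod 47  (bits of 21 = 10101)
  bit 0 = 1: r = r^2 * 26 mod 47 = 1^2 * 26 = 1*26 = 26
  bit 1 = 0: r = r^2 mod 47 = 26^2 = 18
  bit 2 = 1: r = r^2 * 26 mod 47 = 18^2 * 26 = 42*26 = 11
  bit 3 = 0: r = r^2 mod 47 = 11^2 = 27
  bit 4 = 1: r = r^2 * 26 mod 47 = 27^2 * 26 = 24*26 = 13
  -> B = 13
s = B^a = 13^12 mod 47  (bits of 12 = 1100)
  bit 0 = 1: r = r^2 * 13 mod 47 = 1^2 * 13 = 1*13 = 13
  bit 1 = 1: r = r^2 * 13 mod 47 = 13^2 * 13 = 28*13 = 35
  bit 2 = 0: r = r^2 mod 47 = 35^2 = 3
  bit 3 = 0: r = r^2 mod 47 = 3^2 = 9
  -> s = B^a = 9

Answer: 9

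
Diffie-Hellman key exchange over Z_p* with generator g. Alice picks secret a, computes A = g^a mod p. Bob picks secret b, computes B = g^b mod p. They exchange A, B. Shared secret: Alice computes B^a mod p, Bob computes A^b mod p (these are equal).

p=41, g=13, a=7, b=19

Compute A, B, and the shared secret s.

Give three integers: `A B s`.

Answer: 26 22 11

Derivation:
A = 13^7 mod 41  (bits of 7 = 111)
  bit 0 = 1: r = r^2 * 13 mod 41 = 1^2 * 13 = 1*13 = 13
  bit 1 = 1: r = r^2 * 13 mod 41 = 13^2 * 13 = 5*13 = 24
  bit 2 = 1: r = r^2 * 13 mod 41 = 24^2 * 13 = 2*13 = 26
  -> A = 26
B = 13^19 mod 41  (bits of 19 = 10011)
  bit 0 = 1: r = r^2 * 13 mod 41 = 1^2 * 13 = 1*13 = 13
  bit 1 = 0: r = r^2 mod 41 = 13^2 = 5
  bit 2 = 0: r = r^2 mod 41 = 5^2 = 25
  bit 3 = 1: r = r^2 * 13 mod 41 = 25^2 * 13 = 10*13 = 7
  bit 4 = 1: r = r^2 * 13 mod 41 = 7^2 * 13 = 8*13 = 22
  -> B = 22
s = B^a = 22^7 mod 41  (bits of 7 = 111)
  bit 0 = 1: r = r^2 * 22 mod 41 = 1^2 * 22 = 1*22 = 22
  bit 1 = 1: r = r^2 * 22 mod 41 = 22^2 * 22 = 33*22 = 29
  bit 2 = 1: r = r^2 * 22 mod 41 = 29^2 * 22 = 21*22 = 11
  -> s = B^a = 11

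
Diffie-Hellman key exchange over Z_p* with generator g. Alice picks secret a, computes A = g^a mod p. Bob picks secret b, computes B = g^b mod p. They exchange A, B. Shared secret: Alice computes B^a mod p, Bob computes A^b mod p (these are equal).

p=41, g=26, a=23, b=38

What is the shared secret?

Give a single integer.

Answer: 33

Derivation:
A = 26^23 mod 41  (bits of 23 = 10111)
  bit 0 = 1: r = r^2 * 26 mod 41 = 1^2 * 26 = 1*26 = 26
  bit 1 = 0: r = r^2 mod 41 = 26^2 = 20
  bit 2 = 1: r = r^2 * 26 mod 41 = 20^2 * 26 = 31*26 = 27
  bit 3 = 1: r = r^2 * 26 mod 41 = 27^2 * 26 = 32*26 = 12
  bit 4 = 1: r = r^2 * 26 mod 41 = 12^2 * 26 = 21*26 = 13
  -> A = 13
B = 26^38 mod 41  (bits of 38 = 100110)
  bit 0 = 1: r = r^2 * 26 mod 41 = 1^2 * 26 = 1*26 = 26
  bit 1 = 0: r = r^2 mod 41 = 26^2 = 20
  bit 2 = 0: r = r^2 mod 41 = 20^2 = 31
  bit 3 = 1: r = r^2 * 26 mod 41 = 31^2 * 26 = 18*26 = 17
  bit 4 = 1: r = r^2 * 26 mod 41 = 17^2 * 26 = 2*26 = 11
  bit 5 = 0: r = r^2 mod 41 = 11^2 = 39
  -> B = 39
s = B^a = 39^23 mod 41  (bits of 23 = 10111)
  bit 0 = 1: r = r^2 * 39 mod 41 = 1^2 * 39 = 1*39 = 39
  bit 1 = 0: r = r^2 mod 41 = 39^2 = 4
  bit 2 = 1: r = r^2 * 39 mod 41 = 4^2 * 39 = 16*39 = 9
  bit 3 = 1: r = r^2 * 39 mod 41 = 9^2 * 39 = 40*39 = 2
  bit 4 = 1: r = r^2 * 39 mod 41 = 2^2 * 39 = 4*39 = 33
  -> s = B^a = 33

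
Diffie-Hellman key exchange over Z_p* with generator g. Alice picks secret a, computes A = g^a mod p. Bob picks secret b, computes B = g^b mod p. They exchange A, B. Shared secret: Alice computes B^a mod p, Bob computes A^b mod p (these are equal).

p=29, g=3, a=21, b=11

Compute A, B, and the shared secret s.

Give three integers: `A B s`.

Answer: 17 15 12

Derivation:
A = 3^21 mod 29  (bits of 21 = 10101)
  bit 0 = 1: r = r^2 * 3 mod 29 = 1^2 * 3 = 1*3 = 3
  bit 1 = 0: r = r^2 mod 29 = 3^2 = 9
  bit 2 = 1: r = r^2 * 3 mod 29 = 9^2 * 3 = 23*3 = 11
  bit 3 = 0: r = r^2 mod 29 = 11^2 = 5
  bit 4 = 1: r = r^2 * 3 mod 29 = 5^2 * 3 = 25*3 = 17
  -> A = 17
B = 3^11 mod 29  (bits of 11 = 1011)
  bit 0 = 1: r = r^2 * 3 mod 29 = 1^2 * 3 = 1*3 = 3
  bit 1 = 0: r = r^2 mod 29 = 3^2 = 9
  bit 2 = 1: r = r^2 * 3 mod 29 = 9^2 * 3 = 23*3 = 11
  bit 3 = 1: r = r^2 * 3 mod 29 = 11^2 * 3 = 5*3 = 15
  -> B = 15
s = B^a = 15^21 mod 29  (bits of 21 = 10101)
  bit 0 = 1: r = r^2 * 15 mod 29 = 1^2 * 15 = 1*15 = 15
  bit 1 = 0: r = r^2 mod 29 = 15^2 = 22
  bit 2 = 1: r = r^2 * 15 mod 29 = 22^2 * 15 = 20*15 = 10
  bit 3 = 0: r = r^2 mod 29 = 10^2 = 13
  bit 4 = 1: r = r^2 * 15 mod 29 = 13^2 * 15 = 24*15 = 12
  -> s = B^a = 12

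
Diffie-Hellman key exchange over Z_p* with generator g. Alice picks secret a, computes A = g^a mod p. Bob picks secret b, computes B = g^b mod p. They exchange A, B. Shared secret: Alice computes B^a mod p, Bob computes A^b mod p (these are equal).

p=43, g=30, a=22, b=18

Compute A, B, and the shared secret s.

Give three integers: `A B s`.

Answer: 13 11 11

Derivation:
A = 30^22 mod 43  (bits of 22 = 10110)
  bit 0 = 1: r = r^2 * 30 mod 43 = 1^2 * 30 = 1*30 = 30
  bit 1 = 0: r = r^2 mod 43 = 30^2 = 40
  bit 2 = 1: r = r^2 * 30 mod 43 = 40^2 * 30 = 9*30 = 12
  bit 3 = 1: r = r^2 * 30 mod 43 = 12^2 * 30 = 15*30 = 20
  bit 4 = 0: r = r^2 mod 43 = 20^2 = 13
  -> A = 13
B = 30^18 mod 43  (bits of 18 = 10010)
  bit 0 = 1: r = r^2 * 30 mod 43 = 1^2 * 30 = 1*30 = 30
  bit 1 = 0: r = r^2 mod 43 = 30^2 = 40
  bit 2 = 0: r = r^2 mod 43 = 40^2 = 9
  bit 3 = 1: r = r^2 * 30 mod 43 = 9^2 * 30 = 38*30 = 22
  bit 4 = 0: r = r^2 mod 43 = 22^2 = 11
  -> B = 11
s = B^a = 11^22 mod 43  (bits of 22 = 10110)
  bit 0 = 1: r = r^2 * 11 mod 43 = 1^2 * 11 = 1*11 = 11
  bit 1 = 0: r = r^2 mod 43 = 11^2 = 35
  bit 2 = 1: r = r^2 * 11 mod 43 = 35^2 * 11 = 21*11 = 16
  bit 3 = 1: r = r^2 * 11 mod 43 = 16^2 * 11 = 41*11 = 21
  bit 4 = 0: r = r^2 mod 43 = 21^2 = 11
  -> s = B^a = 11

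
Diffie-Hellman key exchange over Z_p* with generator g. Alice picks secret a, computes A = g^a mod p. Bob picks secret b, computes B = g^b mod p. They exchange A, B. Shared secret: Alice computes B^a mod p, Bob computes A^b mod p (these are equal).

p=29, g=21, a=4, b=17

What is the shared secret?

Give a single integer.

A = 21^4 mod 29  (bits of 4 = 100)
  bit 0 = 1: r = r^2 * 21 mod 29 = 1^2 * 21 = 1*21 = 21
  bit 1 = 0: r = r^2 mod 29 = 21^2 = 6
  bit 2 = 0: r = r^2 mod 29 = 6^2 = 7
  -> A = 7
B = 21^17 mod 29  (bits of 17 = 10001)
  bit 0 = 1: r = r^2 * 21 mod 29 = 1^2 * 21 = 1*21 = 21
  bit 1 = 0: r = r^2 mod 29 = 21^2 = 6
  bit 2 = 0: r = r^2 mod 29 = 6^2 = 7
  bit 3 = 0: r = r^2 mod 29 = 7^2 = 20
  bit 4 = 1: r = r^2 * 21 mod 29 = 20^2 * 21 = 23*21 = 19
  -> B = 19
s = B^a = 19^4 mod 29  (bits of 4 = 100)
  bit 0 = 1: r = r^2 * 19 mod 29 = 1^2 * 19 = 1*19 = 19
  bit 1 = 0: r = r^2 mod 29 = 19^2 = 13
  bit 2 = 0: r = r^2 mod 29 = 13^2 = 24
  -> s = B^a = 24

Answer: 24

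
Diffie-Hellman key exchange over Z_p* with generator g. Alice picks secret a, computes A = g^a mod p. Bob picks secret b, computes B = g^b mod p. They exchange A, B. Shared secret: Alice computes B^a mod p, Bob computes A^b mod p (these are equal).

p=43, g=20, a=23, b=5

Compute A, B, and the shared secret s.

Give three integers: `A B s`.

A = 20^23 mod 43  (bits of 23 = 10111)
  bit 0 = 1: r = r^2 * 20 mod 43 = 1^2 * 20 = 1*20 = 20
  bit 1 = 0: r = r^2 mod 43 = 20^2 = 13
  bit 2 = 1: r = r^2 * 20 mod 43 = 13^2 * 20 = 40*20 = 26
  bit 3 = 1: r = r^2 * 20 mod 43 = 26^2 * 20 = 31*20 = 18
  bit 4 = 1: r = r^2 * 20 mod 43 = 18^2 * 20 = 23*20 = 30
  -> A = 30
B = 20^5 mod 43  (bits of 5 = 101)
  bit 0 = 1: r = r^2 * 20 mod 43 = 1^2 * 20 = 1*20 = 20
  bit 1 = 0: r = r^2 mod 43 = 20^2 = 13
  bit 2 = 1: r = r^2 * 20 mod 43 = 13^2 * 20 = 40*20 = 26
  -> B = 26
s = B^a = 26^23 mod 43  (bits of 23 = 10111)
  bit 0 = 1: r = r^2 * 26 mod 43 = 1^2 * 26 = 1*26 = 26
  bit 1 = 0: r = r^2 mod 43 = 26^2 = 31
  bit 2 = 1: r = r^2 * 26 mod 43 = 31^2 * 26 = 15*26 = 3
  bit 3 = 1: r = r^2 * 26 mod 43 = 3^2 * 26 = 9*26 = 19
  bit 4 = 1: r = r^2 * 26 mod 43 = 19^2 * 26 = 17*26 = 12
  -> s = B^a = 12

Answer: 30 26 12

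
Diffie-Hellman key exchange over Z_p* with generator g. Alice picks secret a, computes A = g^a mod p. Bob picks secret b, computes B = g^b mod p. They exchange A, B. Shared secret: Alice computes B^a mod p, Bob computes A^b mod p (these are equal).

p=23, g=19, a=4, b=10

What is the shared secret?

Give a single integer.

Answer: 8

Derivation:
A = 19^4 mod 23  (bits of 4 = 100)
  bit 0 = 1: r = r^2 * 19 mod 23 = 1^2 * 19 = 1*19 = 19
  bit 1 = 0: r = r^2 mod 23 = 19^2 = 16
  bit 2 = 0: r = r^2 mod 23 = 16^2 = 3
  -> A = 3
B = 19^10 mod 23  (bits of 10 = 1010)
  bit 0 = 1: r = r^2 * 19 mod 23 = 1^2 * 19 = 1*19 = 19
  bit 1 = 0: r = r^2 mod 23 = 19^2 = 16
  bit 2 = 1: r = r^2 * 19 mod 23 = 16^2 * 19 = 3*19 = 11
  bit 3 = 0: r = r^2 mod 23 = 11^2 = 6
  -> B = 6
s = B^a = 6^4 mod 23  (bits of 4 = 100)
  bit 0 = 1: r = r^2 * 6 mod 23 = 1^2 * 6 = 1*6 = 6
  bit 1 = 0: r = r^2 mod 23 = 6^2 = 13
  bit 2 = 0: r = r^2 mod 23 = 13^2 = 8
  -> s = B^a = 8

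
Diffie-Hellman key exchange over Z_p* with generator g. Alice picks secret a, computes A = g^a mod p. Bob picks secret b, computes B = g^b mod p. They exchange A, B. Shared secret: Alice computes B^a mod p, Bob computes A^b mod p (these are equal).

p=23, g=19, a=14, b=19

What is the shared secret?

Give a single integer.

A = 19^14 mod 23  (bits of 14 = 1110)
  bit 0 = 1: r = r^2 * 19 mod 23 = 1^2 * 19 = 1*19 = 19
  bit 1 = 1: r = r^2 * 19 mod 23 = 19^2 * 19 = 16*19 = 5
  bit 2 = 1: r = r^2 * 19 mod 23 = 5^2 * 19 = 2*19 = 15
  bit 3 = 0: r = r^2 mod 23 = 15^2 = 18
  -> A = 18
B = 19^19 mod 23  (bits of 19 = 10011)
  bit 0 = 1: r = r^2 * 19 mod 23 = 1^2 * 19 = 1*19 = 19
  bit 1 = 0: r = r^2 mod 23 = 19^2 = 16
  bit 2 = 0: r = r^2 mod 23 = 16^2 = 3
  bit 3 = 1: r = r^2 * 19 mod 23 = 3^2 * 19 = 9*19 = 10
  bit 4 = 1: r = r^2 * 19 mod 23 = 10^2 * 19 = 8*19 = 14
  -> B = 14
s = B^a = 14^14 mod 23  (bits of 14 = 1110)
  bit 0 = 1: r = r^2 * 14 mod 23 = 1^2 * 14 = 1*14 = 14
  bit 1 = 1: r = r^2 * 14 mod 23 = 14^2 * 14 = 12*14 = 7
  bit 2 = 1: r = r^2 * 14 mod 23 = 7^2 * 14 = 3*14 = 19
  bit 3 = 0: r = r^2 mod 23 = 19^2 = 16
  -> s = B^a = 16

Answer: 16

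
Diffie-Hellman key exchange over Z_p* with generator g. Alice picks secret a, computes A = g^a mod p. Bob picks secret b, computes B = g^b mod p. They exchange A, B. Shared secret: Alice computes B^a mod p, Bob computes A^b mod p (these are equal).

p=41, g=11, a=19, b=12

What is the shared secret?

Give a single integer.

A = 11^19 mod 41  (bits of 19 = 10011)
  bit 0 = 1: r = r^2 * 11 mod 41 = 1^2 * 11 = 1*11 = 11
  bit 1 = 0: r = r^2 mod 41 = 11^2 = 39
  bit 2 = 0: r = r^2 mod 41 = 39^2 = 4
  bit 3 = 1: r = r^2 * 11 mod 41 = 4^2 * 11 = 16*11 = 12
  bit 4 = 1: r = r^2 * 11 mod 41 = 12^2 * 11 = 21*11 = 26
  -> A = 26
B = 11^12 mod 41  (bits of 12 = 1100)
  bit 0 = 1: r = r^2 * 11 mod 41 = 1^2 * 11 = 1*11 = 11
  bit 1 = 1: r = r^2 * 11 mod 41 = 11^2 * 11 = 39*11 = 19
  bit 2 = 0: r = r^2 mod 41 = 19^2 = 33
  bit 3 = 0: r = r^2 mod 41 = 33^2 = 23
  -> B = 23
s = B^a = 23^19 mod 41  (bits of 19 = 10011)
  bit 0 = 1: r = r^2 * 23 mod 41 = 1^2 * 23 = 1*23 = 23
  bit 1 = 0: r = r^2 mod 41 = 23^2 = 37
  bit 2 = 0: r = r^2 mod 41 = 37^2 = 16
  bit 3 = 1: r = r^2 * 23 mod 41 = 16^2 * 23 = 10*23 = 25
  bit 4 = 1: r = r^2 * 23 mod 41 = 25^2 * 23 = 10*23 = 25
  -> s = B^a = 25

Answer: 25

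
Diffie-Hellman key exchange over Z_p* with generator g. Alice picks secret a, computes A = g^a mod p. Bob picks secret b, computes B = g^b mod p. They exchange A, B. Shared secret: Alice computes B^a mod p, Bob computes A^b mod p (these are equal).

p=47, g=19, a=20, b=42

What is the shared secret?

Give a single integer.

A = 19^20 mod 47  (bits of 20 = 10100)
  bit 0 = 1: r = r^2 * 19 mod 47 = 1^2 * 19 = 1*19 = 19
  bit 1 = 0: r = r^2 mod 47 = 19^2 = 32
  bit 2 = 1: r = r^2 * 19 mod 47 = 32^2 * 19 = 37*19 = 45
  bit 3 = 0: r = r^2 mod 47 = 45^2 = 4
  bit 4 = 0: r = r^2 mod 47 = 4^2 = 16
  -> A = 16
B = 19^42 mod 47  (bits of 42 = 101010)
  bit 0 = 1: r = r^2 * 19 mod 47 = 1^2 * 19 = 1*19 = 19
  bit 1 = 0: r = r^2 mod 47 = 19^2 = 32
  bit 2 = 1: r = r^2 * 19 mod 47 = 32^2 * 19 = 37*19 = 45
  bit 3 = 0: r = r^2 mod 47 = 45^2 = 4
  bit 4 = 1: r = r^2 * 19 mod 47 = 4^2 * 19 = 16*19 = 22
  bit 5 = 0: r = r^2 mod 47 = 22^2 = 14
  -> B = 14
s = B^a = 14^20 mod 47  (bits of 20 = 10100)
  bit 0 = 1: r = r^2 * 14 mod 47 = 1^2 * 14 = 1*14 = 14
  bit 1 = 0: r = r^2 mod 47 = 14^2 = 8
  bit 2 = 1: r = r^2 * 14 mod 47 = 8^2 * 14 = 17*14 = 3
  bit 3 = 0: r = r^2 mod 47 = 3^2 = 9
  bit 4 = 0: r = r^2 mod 47 = 9^2 = 34
  -> s = B^a = 34

Answer: 34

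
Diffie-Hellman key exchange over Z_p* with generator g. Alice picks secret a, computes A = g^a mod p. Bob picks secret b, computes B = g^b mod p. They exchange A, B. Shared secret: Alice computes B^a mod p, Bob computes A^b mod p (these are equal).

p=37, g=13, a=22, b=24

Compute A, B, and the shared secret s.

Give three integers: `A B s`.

A = 13^22 mod 37  (bits of 22 = 10110)
  bit 0 = 1: r = r^2 * 13 mod 37 = 1^2 * 13 = 1*13 = 13
  bit 1 = 0: r = r^2 mod 37 = 13^2 = 21
  bit 2 = 1: r = r^2 * 13 mod 37 = 21^2 * 13 = 34*13 = 35
  bit 3 = 1: r = r^2 * 13 mod 37 = 35^2 * 13 = 4*13 = 15
  bit 4 = 0: r = r^2 mod 37 = 15^2 = 3
  -> A = 3
B = 13^24 mod 37  (bits of 24 = 11000)
  bit 0 = 1: r = r^2 * 13 mod 37 = 1^2 * 13 = 1*13 = 13
  bit 1 = 1: r = r^2 * 13 mod 37 = 13^2 * 13 = 21*13 = 14
  bit 2 = 0: r = r^2 mod 37 = 14^2 = 11
  bit 3 = 0: r = r^2 mod 37 = 11^2 = 10
  bit 4 = 0: r = r^2 mod 37 = 10^2 = 26
  -> B = 26
s = B^a = 26^22 mod 37  (bits of 22 = 10110)
  bit 0 = 1: r = r^2 * 26 mod 37 = 1^2 * 26 = 1*26 = 26
  bit 1 = 0: r = r^2 mod 37 = 26^2 = 10
  bit 2 = 1: r = r^2 * 26 mod 37 = 10^2 * 26 = 26*26 = 10
  bit 3 = 1: r = r^2 * 26 mod 37 = 10^2 * 26 = 26*26 = 10
  bit 4 = 0: r = r^2 mod 37 = 10^2 = 26
  -> s = B^a = 26

Answer: 3 26 26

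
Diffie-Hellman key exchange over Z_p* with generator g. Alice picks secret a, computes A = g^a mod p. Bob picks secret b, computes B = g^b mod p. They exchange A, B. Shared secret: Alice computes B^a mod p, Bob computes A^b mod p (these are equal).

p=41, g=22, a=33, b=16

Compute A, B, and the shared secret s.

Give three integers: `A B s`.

A = 22^33 mod 41  (bits of 33 = 100001)
  bit 0 = 1: r = r^2 * 22 mod 41 = 1^2 * 22 = 1*22 = 22
  bit 1 = 0: r = r^2 mod 41 = 22^2 = 33
  bit 2 = 0: r = r^2 mod 41 = 33^2 = 23
  bit 3 = 0: r = r^2 mod 41 = 23^2 = 37
  bit 4 = 0: r = r^2 mod 41 = 37^2 = 16
  bit 5 = 1: r = r^2 * 22 mod 41 = 16^2 * 22 = 10*22 = 15
  -> A = 15
B = 22^16 mod 41  (bits of 16 = 10000)
  bit 0 = 1: r = r^2 * 22 mod 41 = 1^2 * 22 = 1*22 = 22
  bit 1 = 0: r = r^2 mod 41 = 22^2 = 33
  bit 2 = 0: r = r^2 mod 41 = 33^2 = 23
  bit 3 = 0: r = r^2 mod 41 = 23^2 = 37
  bit 4 = 0: r = r^2 mod 41 = 37^2 = 16
  -> B = 16
s = B^a = 16^33 mod 41  (bits of 33 = 100001)
  bit 0 = 1: r = r^2 * 16 mod 41 = 1^2 * 16 = 1*16 = 16
  bit 1 = 0: r = r^2 mod 41 = 16^2 = 10
  bit 2 = 0: r = r^2 mod 41 = 10^2 = 18
  bit 3 = 0: r = r^2 mod 41 = 18^2 = 37
  bit 4 = 0: r = r^2 mod 41 = 37^2 = 16
  bit 5 = 1: r = r^2 * 16 mod 41 = 16^2 * 16 = 10*16 = 37
  -> s = B^a = 37

Answer: 15 16 37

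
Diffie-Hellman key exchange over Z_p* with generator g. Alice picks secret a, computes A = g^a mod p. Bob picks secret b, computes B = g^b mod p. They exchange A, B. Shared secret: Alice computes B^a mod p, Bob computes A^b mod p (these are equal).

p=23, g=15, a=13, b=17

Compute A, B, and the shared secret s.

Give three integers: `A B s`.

Answer: 5 10 15

Derivation:
A = 15^13 mod 23  (bits of 13 = 1101)
  bit 0 = 1: r = r^2 * 15 mod 23 = 1^2 * 15 = 1*15 = 15
  bit 1 = 1: r = r^2 * 15 mod 23 = 15^2 * 15 = 18*15 = 17
  bit 2 = 0: r = r^2 mod 23 = 17^2 = 13
  bit 3 = 1: r = r^2 * 15 mod 23 = 13^2 * 15 = 8*15 = 5
  -> A = 5
B = 15^17 mod 23  (bits of 17 = 10001)
  bit 0 = 1: r = r^2 * 15 mod 23 = 1^2 * 15 = 1*15 = 15
  bit 1 = 0: r = r^2 mod 23 = 15^2 = 18
  bit 2 = 0: r = r^2 mod 23 = 18^2 = 2
  bit 3 = 0: r = r^2 mod 23 = 2^2 = 4
  bit 4 = 1: r = r^2 * 15 mod 23 = 4^2 * 15 = 16*15 = 10
  -> B = 10
s = B^a = 10^13 mod 23  (bits of 13 = 1101)
  bit 0 = 1: r = r^2 * 10 mod 23 = 1^2 * 10 = 1*10 = 10
  bit 1 = 1: r = r^2 * 10 mod 23 = 10^2 * 10 = 8*10 = 11
  bit 2 = 0: r = r^2 mod 23 = 11^2 = 6
  bit 3 = 1: r = r^2 * 10 mod 23 = 6^2 * 10 = 13*10 = 15
  -> s = B^a = 15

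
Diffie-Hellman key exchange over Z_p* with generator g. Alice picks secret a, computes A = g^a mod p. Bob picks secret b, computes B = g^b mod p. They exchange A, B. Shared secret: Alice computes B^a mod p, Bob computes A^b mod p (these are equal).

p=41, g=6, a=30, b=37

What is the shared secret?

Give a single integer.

A = 6^30 mod 41  (bits of 30 = 11110)
  bit 0 = 1: r = r^2 * 6 mod 41 = 1^2 * 6 = 1*6 = 6
  bit 1 = 1: r = r^2 * 6 mod 41 = 6^2 * 6 = 36*6 = 11
  bit 2 = 1: r = r^2 * 6 mod 41 = 11^2 * 6 = 39*6 = 29
  bit 3 = 1: r = r^2 * 6 mod 41 = 29^2 * 6 = 21*6 = 3
  bit 4 = 0: r = r^2 mod 41 = 3^2 = 9
  -> A = 9
B = 6^37 mod 41  (bits of 37 = 100101)
  bit 0 = 1: r = r^2 * 6 mod 41 = 1^2 * 6 = 1*6 = 6
  bit 1 = 0: r = r^2 mod 41 = 6^2 = 36
  bit 2 = 0: r = r^2 mod 41 = 36^2 = 25
  bit 3 = 1: r = r^2 * 6 mod 41 = 25^2 * 6 = 10*6 = 19
  bit 4 = 0: r = r^2 mod 41 = 19^2 = 33
  bit 5 = 1: r = r^2 * 6 mod 41 = 33^2 * 6 = 23*6 = 15
  -> B = 15
s = B^a = 15^30 mod 41  (bits of 30 = 11110)
  bit 0 = 1: r = r^2 * 15 mod 41 = 1^2 * 15 = 1*15 = 15
  bit 1 = 1: r = r^2 * 15 mod 41 = 15^2 * 15 = 20*15 = 13
  bit 2 = 1: r = r^2 * 15 mod 41 = 13^2 * 15 = 5*15 = 34
  bit 3 = 1: r = r^2 * 15 mod 41 = 34^2 * 15 = 8*15 = 38
  bit 4 = 0: r = r^2 mod 41 = 38^2 = 9
  -> s = B^a = 9

Answer: 9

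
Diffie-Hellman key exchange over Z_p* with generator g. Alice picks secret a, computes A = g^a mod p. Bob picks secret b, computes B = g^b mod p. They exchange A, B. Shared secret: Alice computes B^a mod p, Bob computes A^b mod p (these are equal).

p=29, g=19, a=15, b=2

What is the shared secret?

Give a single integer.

A = 19^15 mod 29  (bits of 15 = 1111)
  bit 0 = 1: r = r^2 * 19 mod 29 = 1^2 * 19 = 1*19 = 19
  bit 1 = 1: r = r^2 * 19 mod 29 = 19^2 * 19 = 13*19 = 15
  bit 2 = 1: r = r^2 * 19 mod 29 = 15^2 * 19 = 22*19 = 12
  bit 3 = 1: r = r^2 * 19 mod 29 = 12^2 * 19 = 28*19 = 10
  -> A = 10
B = 19^2 mod 29  (bits of 2 = 10)
  bit 0 = 1: r = r^2 * 19 mod 29 = 1^2 * 19 = 1*19 = 19
  bit 1 = 0: r = r^2 mod 29 = 19^2 = 13
  -> B = 13
s = B^a = 13^15 mod 29  (bits of 15 = 1111)
  bit 0 = 1: r = r^2 * 13 mod 29 = 1^2 * 13 = 1*13 = 13
  bit 1 = 1: r = r^2 * 13 mod 29 = 13^2 * 13 = 24*13 = 22
  bit 2 = 1: r = r^2 * 13 mod 29 = 22^2 * 13 = 20*13 = 28
  bit 3 = 1: r = r^2 * 13 mod 29 = 28^2 * 13 = 1*13 = 13
  -> s = B^a = 13

Answer: 13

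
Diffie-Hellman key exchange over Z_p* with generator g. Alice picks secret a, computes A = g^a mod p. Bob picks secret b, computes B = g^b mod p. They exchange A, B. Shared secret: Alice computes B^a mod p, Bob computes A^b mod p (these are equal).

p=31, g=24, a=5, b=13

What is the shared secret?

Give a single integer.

A = 24^5 mod 31  (bits of 5 = 101)
  bit 0 = 1: r = r^2 * 24 mod 31 = 1^2 * 24 = 1*24 = 24
  bit 1 = 0: r = r^2 mod 31 = 24^2 = 18
  bit 2 = 1: r = r^2 * 24 mod 31 = 18^2 * 24 = 14*24 = 26
  -> A = 26
B = 24^13 mod 31  (bits of 13 = 1101)
  bit 0 = 1: r = r^2 * 24 mod 31 = 1^2 * 24 = 1*24 = 24
  bit 1 = 1: r = r^2 * 24 mod 31 = 24^2 * 24 = 18*24 = 29
  bit 2 = 0: r = r^2 mod 31 = 29^2 = 4
  bit 3 = 1: r = r^2 * 24 mod 31 = 4^2 * 24 = 16*24 = 12
  -> B = 12
s = B^a = 12^5 mod 31  (bits of 5 = 101)
  bit 0 = 1: r = r^2 * 12 mod 31 = 1^2 * 12 = 1*12 = 12
  bit 1 = 0: r = r^2 mod 31 = 12^2 = 20
  bit 2 = 1: r = r^2 * 12 mod 31 = 20^2 * 12 = 28*12 = 26
  -> s = B^a = 26

Answer: 26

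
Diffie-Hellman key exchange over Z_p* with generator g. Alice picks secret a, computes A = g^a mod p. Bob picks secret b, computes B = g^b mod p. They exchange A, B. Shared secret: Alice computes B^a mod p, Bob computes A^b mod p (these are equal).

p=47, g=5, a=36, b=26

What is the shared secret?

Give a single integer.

Answer: 17

Derivation:
A = 5^36 mod 47  (bits of 36 = 100100)
  bit 0 = 1: r = r^2 * 5 mod 47 = 1^2 * 5 = 1*5 = 5
  bit 1 = 0: r = r^2 mod 47 = 5^2 = 25
  bit 2 = 0: r = r^2 mod 47 = 25^2 = 14
  bit 3 = 1: r = r^2 * 5 mod 47 = 14^2 * 5 = 8*5 = 40
  bit 4 = 0: r = r^2 mod 47 = 40^2 = 2
  bit 5 = 0: r = r^2 mod 47 = 2^2 = 4
  -> A = 4
B = 5^26 mod 47  (bits of 26 = 11010)
  bit 0 = 1: r = r^2 * 5 mod 47 = 1^2 * 5 = 1*5 = 5
  bit 1 = 1: r = r^2 * 5 mod 47 = 5^2 * 5 = 25*5 = 31
  bit 2 = 0: r = r^2 mod 47 = 31^2 = 21
  bit 3 = 1: r = r^2 * 5 mod 47 = 21^2 * 5 = 18*5 = 43
  bit 4 = 0: r = r^2 mod 47 = 43^2 = 16
  -> B = 16
s = B^a = 16^36 mod 47  (bits of 36 = 100100)
  bit 0 = 1: r = r^2 * 16 mod 47 = 1^2 * 16 = 1*16 = 16
  bit 1 = 0: r = r^2 mod 47 = 16^2 = 21
  bit 2 = 0: r = r^2 mod 47 = 21^2 = 18
  bit 3 = 1: r = r^2 * 16 mod 47 = 18^2 * 16 = 42*16 = 14
  bit 4 = 0: r = r^2 mod 47 = 14^2 = 8
  bit 5 = 0: r = r^2 mod 47 = 8^2 = 17
  -> s = B^a = 17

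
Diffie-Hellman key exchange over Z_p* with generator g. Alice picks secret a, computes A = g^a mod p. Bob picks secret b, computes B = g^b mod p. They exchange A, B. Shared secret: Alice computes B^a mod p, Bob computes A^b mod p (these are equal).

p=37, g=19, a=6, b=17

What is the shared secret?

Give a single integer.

A = 19^6 mod 37  (bits of 6 = 110)
  bit 0 = 1: r = r^2 * 19 mod 37 = 1^2 * 19 = 1*19 = 19
  bit 1 = 1: r = r^2 * 19 mod 37 = 19^2 * 19 = 28*19 = 14
  bit 2 = 0: r = r^2 mod 37 = 14^2 = 11
  -> A = 11
B = 19^17 mod 37  (bits of 17 = 10001)
  bit 0 = 1: r = r^2 * 19 mod 37 = 1^2 * 19 = 1*19 = 19
  bit 1 = 0: r = r^2 mod 37 = 19^2 = 28
  bit 2 = 0: r = r^2 mod 37 = 28^2 = 7
  bit 3 = 0: r = r^2 mod 37 = 7^2 = 12
  bit 4 = 1: r = r^2 * 19 mod 37 = 12^2 * 19 = 33*19 = 35
  -> B = 35
s = B^a = 35^6 mod 37  (bits of 6 = 110)
  bit 0 = 1: r = r^2 * 35 mod 37 = 1^2 * 35 = 1*35 = 35
  bit 1 = 1: r = r^2 * 35 mod 37 = 35^2 * 35 = 4*35 = 29
  bit 2 = 0: r = r^2 mod 37 = 29^2 = 27
  -> s = B^a = 27

Answer: 27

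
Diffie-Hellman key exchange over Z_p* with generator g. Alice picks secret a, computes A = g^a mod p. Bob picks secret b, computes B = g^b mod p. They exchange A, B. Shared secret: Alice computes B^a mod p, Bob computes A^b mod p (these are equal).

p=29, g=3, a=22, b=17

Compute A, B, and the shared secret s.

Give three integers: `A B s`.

A = 3^22 mod 29  (bits of 22 = 10110)
  bit 0 = 1: r = r^2 * 3 mod 29 = 1^2 * 3 = 1*3 = 3
  bit 1 = 0: r = r^2 mod 29 = 3^2 = 9
  bit 2 = 1: r = r^2 * 3 mod 29 = 9^2 * 3 = 23*3 = 11
  bit 3 = 1: r = r^2 * 3 mod 29 = 11^2 * 3 = 5*3 = 15
  bit 4 = 0: r = r^2 mod 29 = 15^2 = 22
  -> A = 22
B = 3^17 mod 29  (bits of 17 = 10001)
  bit 0 = 1: r = r^2 * 3 mod 29 = 1^2 * 3 = 1*3 = 3
  bit 1 = 0: r = r^2 mod 29 = 3^2 = 9
  bit 2 = 0: r = r^2 mod 29 = 9^2 = 23
  bit 3 = 0: r = r^2 mod 29 = 23^2 = 7
  bit 4 = 1: r = r^2 * 3 mod 29 = 7^2 * 3 = 20*3 = 2
  -> B = 2
s = B^a = 2^22 mod 29  (bits of 22 = 10110)
  bit 0 = 1: r = r^2 * 2 mod 29 = 1^2 * 2 = 1*2 = 2
  bit 1 = 0: r = r^2 mod 29 = 2^2 = 4
  bit 2 = 1: r = r^2 * 2 mod 29 = 4^2 * 2 = 16*2 = 3
  bit 3 = 1: r = r^2 * 2 mod 29 = 3^2 * 2 = 9*2 = 18
  bit 4 = 0: r = r^2 mod 29 = 18^2 = 5
  -> s = B^a = 5

Answer: 22 2 5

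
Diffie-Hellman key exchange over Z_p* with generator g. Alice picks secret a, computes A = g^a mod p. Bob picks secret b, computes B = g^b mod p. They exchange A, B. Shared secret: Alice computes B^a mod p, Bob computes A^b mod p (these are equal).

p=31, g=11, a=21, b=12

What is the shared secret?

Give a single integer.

A = 11^21 mod 31  (bits of 21 = 10101)
  bit 0 = 1: r = r^2 * 11 mod 31 = 1^2 * 11 = 1*11 = 11
  bit 1 = 0: r = r^2 mod 31 = 11^2 = 28
  bit 2 = 1: r = r^2 * 11 mod 31 = 28^2 * 11 = 9*11 = 6
  bit 3 = 0: r = r^2 mod 31 = 6^2 = 5
  bit 4 = 1: r = r^2 * 11 mod 31 = 5^2 * 11 = 25*11 = 27
  -> A = 27
B = 11^12 mod 31  (bits of 12 = 1100)
  bit 0 = 1: r = r^2 * 11 mod 31 = 1^2 * 11 = 1*11 = 11
  bit 1 = 1: r = r^2 * 11 mod 31 = 11^2 * 11 = 28*11 = 29
  bit 2 = 0: r = r^2 mod 31 = 29^2 = 4
  bit 3 = 0: r = r^2 mod 31 = 4^2 = 16
  -> B = 16
s = B^a = 16^21 mod 31  (bits of 21 = 10101)
  bit 0 = 1: r = r^2 * 16 mod 31 = 1^2 * 16 = 1*16 = 16
  bit 1 = 0: r = r^2 mod 31 = 16^2 = 8
  bit 2 = 1: r = r^2 * 16 mod 31 = 8^2 * 16 = 2*16 = 1
  bit 3 = 0: r = r^2 mod 31 = 1^2 = 1
  bit 4 = 1: r = r^2 * 16 mod 31 = 1^2 * 16 = 1*16 = 16
  -> s = B^a = 16

Answer: 16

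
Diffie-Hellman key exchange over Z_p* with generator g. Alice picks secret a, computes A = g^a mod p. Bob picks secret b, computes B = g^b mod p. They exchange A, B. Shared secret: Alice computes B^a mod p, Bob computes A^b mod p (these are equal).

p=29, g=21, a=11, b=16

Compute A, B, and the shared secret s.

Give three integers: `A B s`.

Answer: 26 23 20

Derivation:
A = 21^11 mod 29  (bits of 11 = 1011)
  bit 0 = 1: r = r^2 * 21 mod 29 = 1^2 * 21 = 1*21 = 21
  bit 1 = 0: r = r^2 mod 29 = 21^2 = 6
  bit 2 = 1: r = r^2 * 21 mod 29 = 6^2 * 21 = 7*21 = 2
  bit 3 = 1: r = r^2 * 21 mod 29 = 2^2 * 21 = 4*21 = 26
  -> A = 26
B = 21^16 mod 29  (bits of 16 = 10000)
  bit 0 = 1: r = r^2 * 21 mod 29 = 1^2 * 21 = 1*21 = 21
  bit 1 = 0: r = r^2 mod 29 = 21^2 = 6
  bit 2 = 0: r = r^2 mod 29 = 6^2 = 7
  bit 3 = 0: r = r^2 mod 29 = 7^2 = 20
  bit 4 = 0: r = r^2 mod 29 = 20^2 = 23
  -> B = 23
s = B^a = 23^11 mod 29  (bits of 11 = 1011)
  bit 0 = 1: r = r^2 * 23 mod 29 = 1^2 * 23 = 1*23 = 23
  bit 1 = 0: r = r^2 mod 29 = 23^2 = 7
  bit 2 = 1: r = r^2 * 23 mod 29 = 7^2 * 23 = 20*23 = 25
  bit 3 = 1: r = r^2 * 23 mod 29 = 25^2 * 23 = 16*23 = 20
  -> s = B^a = 20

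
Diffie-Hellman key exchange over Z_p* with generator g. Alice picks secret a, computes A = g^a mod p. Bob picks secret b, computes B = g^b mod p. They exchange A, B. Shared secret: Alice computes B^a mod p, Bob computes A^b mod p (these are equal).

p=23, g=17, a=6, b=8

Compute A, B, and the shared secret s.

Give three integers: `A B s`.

Answer: 12 18 8

Derivation:
A = 17^6 mod 23  (bits of 6 = 110)
  bit 0 = 1: r = r^2 * 17 mod 23 = 1^2 * 17 = 1*17 = 17
  bit 1 = 1: r = r^2 * 17 mod 23 = 17^2 * 17 = 13*17 = 14
  bit 2 = 0: r = r^2 mod 23 = 14^2 = 12
  -> A = 12
B = 17^8 mod 23  (bits of 8 = 1000)
  bit 0 = 1: r = r^2 * 17 mod 23 = 1^2 * 17 = 1*17 = 17
  bit 1 = 0: r = r^2 mod 23 = 17^2 = 13
  bit 2 = 0: r = r^2 mod 23 = 13^2 = 8
  bit 3 = 0: r = r^2 mod 23 = 8^2 = 18
  -> B = 18
s = B^a = 18^6 mod 23  (bits of 6 = 110)
  bit 0 = 1: r = r^2 * 18 mod 23 = 1^2 * 18 = 1*18 = 18
  bit 1 = 1: r = r^2 * 18 mod 23 = 18^2 * 18 = 2*18 = 13
  bit 2 = 0: r = r^2 mod 23 = 13^2 = 8
  -> s = B^a = 8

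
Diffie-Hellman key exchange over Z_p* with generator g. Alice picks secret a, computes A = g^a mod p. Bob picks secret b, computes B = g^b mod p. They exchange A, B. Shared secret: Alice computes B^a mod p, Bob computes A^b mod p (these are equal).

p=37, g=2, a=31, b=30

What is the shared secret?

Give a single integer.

Answer: 11

Derivation:
A = 2^31 mod 37  (bits of 31 = 11111)
  bit 0 = 1: r = r^2 * 2 mod 37 = 1^2 * 2 = 1*2 = 2
  bit 1 = 1: r = r^2 * 2 mod 37 = 2^2 * 2 = 4*2 = 8
  bit 2 = 1: r = r^2 * 2 mod 37 = 8^2 * 2 = 27*2 = 17
  bit 3 = 1: r = r^2 * 2 mod 37 = 17^2 * 2 = 30*2 = 23
  bit 4 = 1: r = r^2 * 2 mod 37 = 23^2 * 2 = 11*2 = 22
  -> A = 22
B = 2^30 mod 37  (bits of 30 = 11110)
  bit 0 = 1: r = r^2 * 2 mod 37 = 1^2 * 2 = 1*2 = 2
  bit 1 = 1: r = r^2 * 2 mod 37 = 2^2 * 2 = 4*2 = 8
  bit 2 = 1: r = r^2 * 2 mod 37 = 8^2 * 2 = 27*2 = 17
  bit 3 = 1: r = r^2 * 2 mod 37 = 17^2 * 2 = 30*2 = 23
  bit 4 = 0: r = r^2 mod 37 = 23^2 = 11
  -> B = 11
s = B^a = 11^31 mod 37  (bits of 31 = 11111)
  bit 0 = 1: r = r^2 * 11 mod 37 = 1^2 * 11 = 1*11 = 11
  bit 1 = 1: r = r^2 * 11 mod 37 = 11^2 * 11 = 10*11 = 36
  bit 2 = 1: r = r^2 * 11 mod 37 = 36^2 * 11 = 1*11 = 11
  bit 3 = 1: r = r^2 * 11 mod 37 = 11^2 * 11 = 10*11 = 36
  bit 4 = 1: r = r^2 * 11 mod 37 = 36^2 * 11 = 1*11 = 11
  -> s = B^a = 11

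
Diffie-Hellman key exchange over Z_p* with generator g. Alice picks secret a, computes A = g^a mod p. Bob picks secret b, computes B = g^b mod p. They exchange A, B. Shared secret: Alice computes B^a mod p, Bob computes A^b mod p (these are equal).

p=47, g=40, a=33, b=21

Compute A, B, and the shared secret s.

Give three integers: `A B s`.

Answer: 15 23 33

Derivation:
A = 40^33 mod 47  (bits of 33 = 100001)
  bit 0 = 1: r = r^2 * 40 mod 47 = 1^2 * 40 = 1*40 = 40
  bit 1 = 0: r = r^2 mod 47 = 40^2 = 2
  bit 2 = 0: r = r^2 mod 47 = 2^2 = 4
  bit 3 = 0: r = r^2 mod 47 = 4^2 = 16
  bit 4 = 0: r = r^2 mod 47 = 16^2 = 21
  bit 5 = 1: r = r^2 * 40 mod 47 = 21^2 * 40 = 18*40 = 15
  -> A = 15
B = 40^21 mod 47  (bits of 21 = 10101)
  bit 0 = 1: r = r^2 * 40 mod 47 = 1^2 * 40 = 1*40 = 40
  bit 1 = 0: r = r^2 mod 47 = 40^2 = 2
  bit 2 = 1: r = r^2 * 40 mod 47 = 2^2 * 40 = 4*40 = 19
  bit 3 = 0: r = r^2 mod 47 = 19^2 = 32
  bit 4 = 1: r = r^2 * 40 mod 47 = 32^2 * 40 = 37*40 = 23
  -> B = 23
s = B^a = 23^33 mod 47  (bits of 33 = 100001)
  bit 0 = 1: r = r^2 * 23 mod 47 = 1^2 * 23 = 1*23 = 23
  bit 1 = 0: r = r^2 mod 47 = 23^2 = 12
  bit 2 = 0: r = r^2 mod 47 = 12^2 = 3
  bit 3 = 0: r = r^2 mod 47 = 3^2 = 9
  bit 4 = 0: r = r^2 mod 47 = 9^2 = 34
  bit 5 = 1: r = r^2 * 23 mod 47 = 34^2 * 23 = 28*23 = 33
  -> s = B^a = 33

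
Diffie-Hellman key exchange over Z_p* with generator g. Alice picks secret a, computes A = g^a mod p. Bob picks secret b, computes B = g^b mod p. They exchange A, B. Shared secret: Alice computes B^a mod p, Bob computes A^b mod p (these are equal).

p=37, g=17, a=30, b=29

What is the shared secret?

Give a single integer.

A = 17^30 mod 37  (bits of 30 = 11110)
  bit 0 = 1: r = r^2 * 17 mod 37 = 1^2 * 17 = 1*17 = 17
  bit 1 = 1: r = r^2 * 17 mod 37 = 17^2 * 17 = 30*17 = 29
  bit 2 = 1: r = r^2 * 17 mod 37 = 29^2 * 17 = 27*17 = 15
  bit 3 = 1: r = r^2 * 17 mod 37 = 15^2 * 17 = 3*17 = 14
  bit 4 = 0: r = r^2 mod 37 = 14^2 = 11
  -> A = 11
B = 17^29 mod 37  (bits of 29 = 11101)
  bit 0 = 1: r = r^2 * 17 mod 37 = 1^2 * 17 = 1*17 = 17
  bit 1 = 1: r = r^2 * 17 mod 37 = 17^2 * 17 = 30*17 = 29
  bit 2 = 1: r = r^2 * 17 mod 37 = 29^2 * 17 = 27*17 = 15
  bit 3 = 0: r = r^2 mod 37 = 15^2 = 3
  bit 4 = 1: r = r^2 * 17 mod 37 = 3^2 * 17 = 9*17 = 5
  -> B = 5
s = B^a = 5^30 mod 37  (bits of 30 = 11110)
  bit 0 = 1: r = r^2 * 5 mod 37 = 1^2 * 5 = 1*5 = 5
  bit 1 = 1: r = r^2 * 5 mod 37 = 5^2 * 5 = 25*5 = 14
  bit 2 = 1: r = r^2 * 5 mod 37 = 14^2 * 5 = 11*5 = 18
  bit 3 = 1: r = r^2 * 5 mod 37 = 18^2 * 5 = 28*5 = 29
  bit 4 = 0: r = r^2 mod 37 = 29^2 = 27
  -> s = B^a = 27

Answer: 27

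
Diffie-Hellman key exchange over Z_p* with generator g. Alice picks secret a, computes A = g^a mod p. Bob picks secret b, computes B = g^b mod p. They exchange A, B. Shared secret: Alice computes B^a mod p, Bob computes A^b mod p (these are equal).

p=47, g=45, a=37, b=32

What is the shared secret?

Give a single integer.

Answer: 27

Derivation:
A = 45^37 mod 47  (bits of 37 = 100101)
  bit 0 = 1: r = r^2 * 45 mod 47 = 1^2 * 45 = 1*45 = 45
  bit 1 = 0: r = r^2 mod 47 = 45^2 = 4
  bit 2 = 0: r = r^2 mod 47 = 4^2 = 16
  bit 3 = 1: r = r^2 * 45 mod 47 = 16^2 * 45 = 21*45 = 5
  bit 4 = 0: r = r^2 mod 47 = 5^2 = 25
  bit 5 = 1: r = r^2 * 45 mod 47 = 25^2 * 45 = 14*45 = 19
  -> A = 19
B = 45^32 mod 47  (bits of 32 = 100000)
  bit 0 = 1: r = r^2 * 45 mod 47 = 1^2 * 45 = 1*45 = 45
  bit 1 = 0: r = r^2 mod 47 = 45^2 = 4
  bit 2 = 0: r = r^2 mod 47 = 4^2 = 16
  bit 3 = 0: r = r^2 mod 47 = 16^2 = 21
  bit 4 = 0: r = r^2 mod 47 = 21^2 = 18
  bit 5 = 0: r = r^2 mod 47 = 18^2 = 42
  -> B = 42
s = B^a = 42^37 mod 47  (bits of 37 = 100101)
  bit 0 = 1: r = r^2 * 42 mod 47 = 1^2 * 42 = 1*42 = 42
  bit 1 = 0: r = r^2 mod 47 = 42^2 = 25
  bit 2 = 0: r = r^2 mod 47 = 25^2 = 14
  bit 3 = 1: r = r^2 * 42 mod 47 = 14^2 * 42 = 8*42 = 7
  bit 4 = 0: r = r^2 mod 47 = 7^2 = 2
  bit 5 = 1: r = r^2 * 42 mod 47 = 2^2 * 42 = 4*42 = 27
  -> s = B^a = 27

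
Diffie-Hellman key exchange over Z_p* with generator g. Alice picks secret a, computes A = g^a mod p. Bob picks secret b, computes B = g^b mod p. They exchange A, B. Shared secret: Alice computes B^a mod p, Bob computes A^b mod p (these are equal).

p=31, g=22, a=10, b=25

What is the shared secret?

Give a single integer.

Answer: 5

Derivation:
A = 22^10 mod 31  (bits of 10 = 1010)
  bit 0 = 1: r = r^2 * 22 mod 31 = 1^2 * 22 = 1*22 = 22
  bit 1 = 0: r = r^2 mod 31 = 22^2 = 19
  bit 2 = 1: r = r^2 * 22 mod 31 = 19^2 * 22 = 20*22 = 6
  bit 3 = 0: r = r^2 mod 31 = 6^2 = 5
  -> A = 5
B = 22^25 mod 31  (bits of 25 = 11001)
  bit 0 = 1: r = r^2 * 22 mod 31 = 1^2 * 22 = 1*22 = 22
  bit 1 = 1: r = r^2 * 22 mod 31 = 22^2 * 22 = 19*22 = 15
  bit 2 = 0: r = r^2 mod 31 = 15^2 = 8
  bit 3 = 0: r = r^2 mod 31 = 8^2 = 2
  bit 4 = 1: r = r^2 * 22 mod 31 = 2^2 * 22 = 4*22 = 26
  -> B = 26
s = B^a = 26^10 mod 31  (bits of 10 = 1010)
  bit 0 = 1: r = r^2 * 26 mod 31 = 1^2 * 26 = 1*26 = 26
  bit 1 = 0: r = r^2 mod 31 = 26^2 = 25
  bit 2 = 1: r = r^2 * 26 mod 31 = 25^2 * 26 = 5*26 = 6
  bit 3 = 0: r = r^2 mod 31 = 6^2 = 5
  -> s = B^a = 5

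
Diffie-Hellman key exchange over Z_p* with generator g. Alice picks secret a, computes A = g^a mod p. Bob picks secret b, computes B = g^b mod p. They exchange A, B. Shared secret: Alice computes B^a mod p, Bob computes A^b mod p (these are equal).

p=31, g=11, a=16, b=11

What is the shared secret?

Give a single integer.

A = 11^16 mod 31  (bits of 16 = 10000)
  bit 0 = 1: r = r^2 * 11 mod 31 = 1^2 * 11 = 1*11 = 11
  bit 1 = 0: r = r^2 mod 31 = 11^2 = 28
  bit 2 = 0: r = r^2 mod 31 = 28^2 = 9
  bit 3 = 0: r = r^2 mod 31 = 9^2 = 19
  bit 4 = 0: r = r^2 mod 31 = 19^2 = 20
  -> A = 20
B = 11^11 mod 31  (bits of 11 = 1011)
  bit 0 = 1: r = r^2 * 11 mod 31 = 1^2 * 11 = 1*11 = 11
  bit 1 = 0: r = r^2 mod 31 = 11^2 = 28
  bit 2 = 1: r = r^2 * 11 mod 31 = 28^2 * 11 = 9*11 = 6
  bit 3 = 1: r = r^2 * 11 mod 31 = 6^2 * 11 = 5*11 = 24
  -> B = 24
s = B^a = 24^16 mod 31  (bits of 16 = 10000)
  bit 0 = 1: r = r^2 * 24 mod 31 = 1^2 * 24 = 1*24 = 24
  bit 1 = 0: r = r^2 mod 31 = 24^2 = 18
  bit 2 = 0: r = r^2 mod 31 = 18^2 = 14
  bit 3 = 0: r = r^2 mod 31 = 14^2 = 10
  bit 4 = 0: r = r^2 mod 31 = 10^2 = 7
  -> s = B^a = 7

Answer: 7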